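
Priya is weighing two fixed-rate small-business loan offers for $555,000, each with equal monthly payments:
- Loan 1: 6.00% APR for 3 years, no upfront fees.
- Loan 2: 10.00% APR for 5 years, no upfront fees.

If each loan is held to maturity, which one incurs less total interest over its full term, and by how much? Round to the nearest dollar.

Loan 1: at 6.00% the monthly rate is 0.0050000, so the payment is 555,000 × 0.0050000 / (1 − 1.0050000^−36) = $16,884.18.
Total interest on Loan 1 = 36 × $16,884.18 − $555,000 = $52,830.48.
Loan 2: at 10.00% the monthly rate is 0.0083333, so the payment is 555,000 × 0.0083333 / (1 − 1.0083333^−60) = $11,792.11.
Total interest on Loan 2 = 60 × $11,792.11 − $555,000 = $152,526.60.
Loan 1 is lower by $99,696.12.

Loan 1 by $99,696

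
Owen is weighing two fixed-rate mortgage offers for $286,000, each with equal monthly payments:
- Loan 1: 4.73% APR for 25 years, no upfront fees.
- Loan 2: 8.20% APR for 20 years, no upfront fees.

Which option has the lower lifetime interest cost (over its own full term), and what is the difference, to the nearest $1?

Loan 1 by $94,531

Loan 1: monthly rate = 4.73%/12 = 0.0039417; payment = 286,000 × 0.0039417 / (1 − (1+0.0039417)^−300) = $1,627.25.
Total interest on Loan 1 = 300 × $1,627.25 − $286,000 = $202,175.00.
Loan 2: at 8.20% the monthly rate is 0.0068333, so the payment is 286,000 × 0.0068333 / (1 − 1.0068333^−240) = $2,427.94.
Total interest on Loan 2 = 240 × $2,427.94 − $286,000 = $296,705.60.
Loan 1 is lower by $94,530.60.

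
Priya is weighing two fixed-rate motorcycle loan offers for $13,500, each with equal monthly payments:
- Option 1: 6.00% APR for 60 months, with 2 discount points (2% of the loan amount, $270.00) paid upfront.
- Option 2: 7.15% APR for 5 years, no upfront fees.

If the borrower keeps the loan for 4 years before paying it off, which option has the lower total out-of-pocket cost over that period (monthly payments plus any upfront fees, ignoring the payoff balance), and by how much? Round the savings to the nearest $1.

Option 1 by $79

Option 1: monthly rate = 6%/12 = 0.0050000; payment = 13,500 × 0.0050000 / (1 − (1+0.0050000)^−60) = $260.99.
Option 2: monthly rate = 7.15%/12 = 0.0059583; payment = 13,500 × 0.0059583 / (1 − (1+0.0059583)^−60) = $268.27.
Over 48 months: Option 1 costs 48 × $260.99 + $270.00 = $12,797.52; Option 2 costs 48 × $268.27 = $12,876.96.
Option 1 is cheaper by $12,876.96 − $12,797.52 = $79.44.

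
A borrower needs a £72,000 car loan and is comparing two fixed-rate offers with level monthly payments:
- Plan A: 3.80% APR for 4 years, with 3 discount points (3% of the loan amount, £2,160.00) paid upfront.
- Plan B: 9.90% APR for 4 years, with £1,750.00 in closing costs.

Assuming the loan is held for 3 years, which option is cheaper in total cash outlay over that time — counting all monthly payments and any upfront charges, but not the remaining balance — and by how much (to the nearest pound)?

Plan A: at 3.80% the monthly rate is 0.0031667, so the payment is 72,000 × 0.0031667 / (1 − 1.0031667^−48) = £1,619.26.
Plan B: monthly rate = 9.9%/12 = 0.0082500; payment = 72,000 × 0.0082500 / (1 − (1+0.0082500)^−48) = £1,822.65.
Over 36 months: Plan A costs 36 × £1,619.26 + £2,160.00 = £60,453.36; Plan B costs 36 × £1,822.65 + £1,750.00 = £67,365.40.
Plan A is cheaper by £67,365.40 − £60,453.36 = £6,912.04.

Plan A by £6,912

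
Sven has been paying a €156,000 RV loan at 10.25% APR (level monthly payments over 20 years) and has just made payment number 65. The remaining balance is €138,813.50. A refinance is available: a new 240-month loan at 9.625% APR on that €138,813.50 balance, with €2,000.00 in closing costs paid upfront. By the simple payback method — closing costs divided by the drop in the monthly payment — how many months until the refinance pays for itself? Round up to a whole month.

Current payment = 156,000 × 10.25%/12 / (1 − (1+0.0085417)^−240) = €1,531.36.
Refinanced payment = 138,813.50 × 0.0080208 / (1 − (1+0.0080208)^−240) = €1,305.28.
Monthly savings = €1,531.36 − €1,305.28 = €226.08.
Break-even = €2,000.00 / €226.08 = 8.85 → 9 months.

9 months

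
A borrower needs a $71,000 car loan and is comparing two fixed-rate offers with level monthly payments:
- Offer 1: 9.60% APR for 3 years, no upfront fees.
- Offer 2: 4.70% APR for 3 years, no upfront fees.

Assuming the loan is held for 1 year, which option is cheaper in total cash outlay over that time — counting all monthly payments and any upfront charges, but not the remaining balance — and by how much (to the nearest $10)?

Offer 2 by $1,910

Offer 1: monthly rate = 9.6%/12 = 0.0080000; payment = 71,000 × 0.0080000 / (1 − (1+0.0080000)^−36) = $2,277.66.
Offer 2: monthly rate = 4.7%/12 = 0.0039167; payment = 71,000 × 0.0039167 / (1 − (1+0.0039167)^−36) = $2,118.38.
Over 12 months: Offer 1 costs 12 × $2,277.66 = $27,331.92; Offer 2 costs 12 × $2,118.38 = $25,420.56.
Offer 2 is cheaper by $27,331.92 − $25,420.56 = $1,911.36.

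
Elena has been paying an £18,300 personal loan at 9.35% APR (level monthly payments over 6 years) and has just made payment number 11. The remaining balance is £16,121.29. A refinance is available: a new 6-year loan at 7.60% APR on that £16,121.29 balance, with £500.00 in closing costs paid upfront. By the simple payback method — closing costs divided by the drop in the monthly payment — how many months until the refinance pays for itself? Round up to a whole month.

10 months

Current payment = 18,300 × 9.35%/12 / (1 − (1+0.0077917)^−72) = £333.06.
Refinanced payment = 16,121.29 × 0.0063333 / (1 − (1+0.0063333)^−72) = £279.52.
Monthly savings = £333.06 − £279.52 = £53.54.
Break-even = £500.00 / £53.54 = 9.34 → 10 months.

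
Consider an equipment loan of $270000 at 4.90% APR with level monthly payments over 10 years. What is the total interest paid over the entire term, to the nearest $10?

$72,070

Monthly rate = 4.9%/12 = 0.0040833; payment = 270,000 × 0.0040833 / (1 − (1+0.0040833)^−120) = $2,850.59.
Total paid = 120 × $2,850.59 = $342,070.80; interest = $342,070.80 − $270,000 = $72,070.80.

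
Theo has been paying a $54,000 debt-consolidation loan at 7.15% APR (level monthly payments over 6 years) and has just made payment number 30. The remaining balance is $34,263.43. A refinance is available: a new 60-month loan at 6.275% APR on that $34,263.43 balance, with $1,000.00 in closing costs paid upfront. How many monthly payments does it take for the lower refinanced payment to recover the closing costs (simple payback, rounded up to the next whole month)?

4 months

Current payment = 54,000 × 7.15%/12 / (1 − (1+0.0059583)^−72) = $924.54.
Refinanced payment = 34,263.43 × 0.0052292 / (1 − (1+0.0052292)^−60) = $666.80.
Monthly savings = $924.54 − $666.80 = $257.74.
Break-even = $1,000.00 / $257.74 = 3.88 → 4 months.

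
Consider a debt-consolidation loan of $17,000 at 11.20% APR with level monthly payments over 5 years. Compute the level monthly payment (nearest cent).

$371.32

At 11.20% the monthly rate is 0.0093333, so the payment is 17,000 × 0.0093333 / (1 − 1.0093333^−60) = $371.32.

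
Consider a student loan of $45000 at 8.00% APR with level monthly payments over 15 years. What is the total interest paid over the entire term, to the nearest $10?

$32,410

Monthly rate = 8%/12 = 0.0066667; payment = 45,000 × 0.0066667 / (1 − (1+0.0066667)^−180) = $430.04.
Total paid = 180 × $430.04 = $77,407.20; interest = $77,407.20 − $45,000 = $32,407.20.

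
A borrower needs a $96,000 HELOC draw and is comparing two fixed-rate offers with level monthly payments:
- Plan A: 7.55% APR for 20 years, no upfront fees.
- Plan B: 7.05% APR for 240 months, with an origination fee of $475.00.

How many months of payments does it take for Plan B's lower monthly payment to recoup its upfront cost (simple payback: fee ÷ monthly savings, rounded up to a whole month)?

Plan A: monthly rate = 7.55%/12 = 0.0062917; payment = 96,000 × 0.0062917 / (1 − (1+0.0062917)^−240) = $776.31.
Plan B: at 7.05% the monthly rate is 0.0058750, so the payment is 96,000 × 0.0058750 / (1 − 1.0058750^−240) = $747.17.
Monthly savings = $776.31 − $747.17 = $29.14.
Break-even = $475.00 / $29.14 = 16.30 → 17 months.

17 months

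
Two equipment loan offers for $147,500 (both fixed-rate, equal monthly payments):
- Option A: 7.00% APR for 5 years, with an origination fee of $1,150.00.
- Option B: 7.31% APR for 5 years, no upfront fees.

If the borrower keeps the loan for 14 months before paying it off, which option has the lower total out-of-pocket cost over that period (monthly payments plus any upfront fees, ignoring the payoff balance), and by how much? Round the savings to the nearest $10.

Option B by $850

Option A: monthly rate = 7%/12 = 0.0058333; payment = 147,500 × 0.0058333 / (1 − (1+0.0058333)^−60) = $2,920.68.
Option B: at 7.31% the monthly rate is 0.0060917, so the payment is 147,500 × 0.0060917 / (1 − 1.0060917^−60) = $2,942.30.
Over 14 months: Option A costs 14 × $2,920.68 + $1,150.00 = $42,039.52; Option B costs 14 × $2,942.30 = $41,192.20.
Option B is cheaper by $42,039.52 − $41,192.20 = $847.32.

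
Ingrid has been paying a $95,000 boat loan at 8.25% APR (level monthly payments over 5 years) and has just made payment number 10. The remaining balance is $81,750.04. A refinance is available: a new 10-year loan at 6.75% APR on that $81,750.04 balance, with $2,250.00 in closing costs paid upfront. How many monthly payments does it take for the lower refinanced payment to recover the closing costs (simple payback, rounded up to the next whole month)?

3 months

Current payment = 95,000 × 8.25%/12 / (1 − (1+0.0068750)^−60) = $1,937.64.
Refinanced payment = 81,750.04 × 0.0056250 / (1 − (1+0.0056250)^−120) = $938.69.
Monthly savings = $1,937.64 − $938.69 = $998.95.
Break-even = $2,250.00 / $998.95 = 2.25 → 3 months.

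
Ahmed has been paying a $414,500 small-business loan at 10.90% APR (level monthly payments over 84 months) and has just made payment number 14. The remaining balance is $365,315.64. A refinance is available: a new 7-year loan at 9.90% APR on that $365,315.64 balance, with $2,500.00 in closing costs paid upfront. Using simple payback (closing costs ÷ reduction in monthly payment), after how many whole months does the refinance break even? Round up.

Current payment = 414,500 × 10.9%/12 / (1 − (1+0.0090833)^−84) = $7,075.47.
Refinanced payment = 365,315.64 × 0.0082500 / (1 − (1+0.0082500)^−84) = $6,045.81.
Monthly savings = $7,075.47 − $6,045.81 = $1,029.66.
Break-even = $2,500.00 / $1,029.66 = 2.43 → 3 months.

3 months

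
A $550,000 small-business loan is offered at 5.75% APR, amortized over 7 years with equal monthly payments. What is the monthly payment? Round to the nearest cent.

$7,968.95

Monthly rate = 5.75%/12 = 0.0047917; payment = 550,000 × 0.0047917 / (1 − (1+0.0047917)^−84) = $7,968.95.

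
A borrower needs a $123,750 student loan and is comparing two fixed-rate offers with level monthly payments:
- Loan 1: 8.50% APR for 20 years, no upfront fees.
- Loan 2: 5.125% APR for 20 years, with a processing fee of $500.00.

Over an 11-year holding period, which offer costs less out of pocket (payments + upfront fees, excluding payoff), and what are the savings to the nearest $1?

Loan 2 by $32,324

Loan 1: at 8.50% the monthly rate is 0.0070833, so the payment is 123,750 × 0.0070833 / (1 − 1.0070833^−240) = $1,073.93.
Loan 2: monthly rate = 5.125%/12 = 0.0042708; payment = 123,750 × 0.0042708 / (1 − (1+0.0042708)^−240) = $825.26.
Over 132 months: Loan 1 costs 132 × $1,073.93 = $141,758.76; Loan 2 costs 132 × $825.26 + $500.00 = $109,434.32.
Loan 2 is cheaper by $141,758.76 − $109,434.32 = $32,324.44.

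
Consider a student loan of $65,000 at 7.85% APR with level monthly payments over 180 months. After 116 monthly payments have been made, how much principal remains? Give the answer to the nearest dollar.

With monthly rate i = 7.85%/12 = 0.0065417, the balance after k of n payments is P · [(1+i)^n − (1+i)^k] / [(1+i)^n − 1].
(1+0.0065417)^180 = 3.23382390 and (1+0.0065417)^116 = 2.13051149, so the balance is 65,000 × (3.23382390 − 2.13051149) / (3.23382390 − 1) = $32,104.28.

$32,104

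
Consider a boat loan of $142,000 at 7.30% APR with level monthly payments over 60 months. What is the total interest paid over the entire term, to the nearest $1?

At 7.30% the monthly rate is 0.0060833, so the payment is 142,000 × 0.0060833 / (1 − 1.0060833^−60) = $2,831.91.
Total paid = 60 × $2,831.91 = $169,914.60; interest = $169,914.60 − $142,000 = $27,914.60.

$27,915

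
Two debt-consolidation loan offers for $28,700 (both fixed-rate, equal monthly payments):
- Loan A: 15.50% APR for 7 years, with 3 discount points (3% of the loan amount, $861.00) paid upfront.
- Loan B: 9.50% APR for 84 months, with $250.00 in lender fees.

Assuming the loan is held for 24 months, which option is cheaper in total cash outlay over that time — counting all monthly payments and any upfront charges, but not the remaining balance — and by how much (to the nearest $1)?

Loan A: monthly rate = 15.5%/12 = 0.0129167; payment = 28,700 × 0.0129167 / (1 − (1+0.0129167)^−84) = $561.90.
Loan B: monthly rate = 9.5%/12 = 0.0079167; payment = 28,700 × 0.0079167 / (1 − (1+0.0079167)^−84) = $469.07.
Over 24 months: Loan A costs 24 × $561.90 + $861.00 = $14,346.60; Loan B costs 24 × $469.07 + $250.00 = $11,507.68.
Loan B is cheaper by $14,346.60 − $11,507.68 = $2,838.92.

Loan B by $2,839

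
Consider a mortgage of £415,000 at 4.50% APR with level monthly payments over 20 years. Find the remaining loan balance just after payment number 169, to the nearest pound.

£163,390

With monthly rate i = 4.5%/12 = 0.0037500, the balance after k of n payments is P · [(1+i)^n − (1+i)^k] / [(1+i)^n − 1].
(1+0.0037500)^240 = 2.45546636 and (1+0.0037500)^169 = 1.88243223, so the balance is 415,000 × (2.45546636 − 1.88243223) / (2.45546636 − 1) = £163,390.35.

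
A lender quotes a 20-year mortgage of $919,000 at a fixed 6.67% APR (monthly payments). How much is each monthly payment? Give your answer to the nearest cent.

$6,944.10

Monthly rate = 6.67%/12 = 0.0055583; payment = 919,000 × 0.0055583 / (1 − (1+0.0055583)^−240) = $6,944.10.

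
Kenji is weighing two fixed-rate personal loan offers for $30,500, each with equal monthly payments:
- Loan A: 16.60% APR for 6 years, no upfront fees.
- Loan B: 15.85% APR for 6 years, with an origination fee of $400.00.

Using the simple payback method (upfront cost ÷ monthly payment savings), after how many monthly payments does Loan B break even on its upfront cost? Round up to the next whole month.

Loan A: at 16.60% the monthly rate is 0.0138333, so the payment is 30,500 × 0.0138333 / (1 − 1.0138333^−72) = $671.72.
Loan B: at 15.85% the monthly rate is 0.0132083, so the payment is 30,500 × 0.0132083 / (1 − 1.0132083^−72) = $659.08.
Monthly savings = $671.72 − $659.08 = $12.64.
Break-even = $400.00 / $12.64 = 31.65 → 32 months.

32 months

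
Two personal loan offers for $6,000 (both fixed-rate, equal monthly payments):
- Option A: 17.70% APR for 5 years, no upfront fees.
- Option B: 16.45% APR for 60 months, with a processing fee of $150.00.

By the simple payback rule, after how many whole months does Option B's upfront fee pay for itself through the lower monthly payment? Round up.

38 months

Option A: monthly rate = 17.7%/12 = 0.0147500; payment = 6,000 × 0.0147500 / (1 − (1+0.0147500)^−60) = $151.38.
Option B: at 16.45% the monthly rate is 0.0137083, so the payment is 6,000 × 0.0137083 / (1 − 1.0137083^−60) = $147.35.
Monthly savings = $151.38 − $147.35 = $4.03.
Break-even = $150.00 / $4.03 = 37.22 → 38 months.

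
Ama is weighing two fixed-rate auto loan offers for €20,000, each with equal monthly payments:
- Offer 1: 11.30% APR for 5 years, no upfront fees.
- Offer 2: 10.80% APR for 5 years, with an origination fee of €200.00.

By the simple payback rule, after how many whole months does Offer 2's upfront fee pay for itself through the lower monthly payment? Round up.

Offer 1: monthly rate = 11.3%/12 = 0.0094167; payment = 20,000 × 0.0094167 / (1 − (1+0.0094167)^−60) = €437.85.
Offer 2: at 10.80% the monthly rate is 0.0090000, so the payment is 20,000 × 0.0090000 / (1 − 1.0090000^−60) = €432.86.
Monthly savings = €437.85 − €432.86 = €4.99.
Break-even = €200.00 / €4.99 = 40.08 → 41 months.

41 months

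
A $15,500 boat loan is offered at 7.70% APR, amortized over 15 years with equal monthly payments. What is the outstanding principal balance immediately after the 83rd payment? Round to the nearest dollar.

$10,479

With monthly rate i = 7.7%/12 = 0.0064167, the balance after k of n payments is P · [(1+i)^n − (1+i)^k] / [(1+i)^n − 1].
(1+0.0064167)^180 = 3.16233333 and (1+0.0064167)^83 = 1.70043126, so the balance is 15,500 × (3.16233333 − 1.70043126) / (3.16233333 − 1) = $10,479.18.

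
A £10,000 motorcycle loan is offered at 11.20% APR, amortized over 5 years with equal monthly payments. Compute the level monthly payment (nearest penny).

At 11.20% the monthly rate is 0.0093333, so the payment is 10,000 × 0.0093333 / (1 − 1.0093333^−60) = £218.42.

£218.42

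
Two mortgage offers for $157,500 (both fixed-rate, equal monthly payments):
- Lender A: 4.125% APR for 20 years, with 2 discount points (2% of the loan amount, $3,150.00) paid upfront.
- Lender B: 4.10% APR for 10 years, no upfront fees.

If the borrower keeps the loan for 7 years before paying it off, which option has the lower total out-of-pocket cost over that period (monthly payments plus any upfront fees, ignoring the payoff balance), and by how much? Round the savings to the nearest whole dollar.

Lender A by $50,382

Lender A: at 4.125% the monthly rate is 0.0034375, so the payment is 157,500 × 0.0034375 / (1 − 1.0034375^−240) = $964.82.
Lender B: monthly rate = 4.1%/12 = 0.0034167; payment = 157,500 × 0.0034167 / (1 − (1+0.0034167)^−120) = $1,602.11.
Over 84 months: Lender A costs 84 × $964.82 + $3,150.00 = $84,194.88; Lender B costs 84 × $1,602.11 = $134,577.24.
Lender A is cheaper by $134,577.24 − $84,194.88 = $50,382.36.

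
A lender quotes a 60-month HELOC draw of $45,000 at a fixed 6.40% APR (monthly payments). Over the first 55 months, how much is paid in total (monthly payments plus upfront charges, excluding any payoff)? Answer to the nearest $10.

$48,310

At 6.40% the monthly rate is 0.0053333, so the payment is 45,000 × 0.0053333 / (1 − 1.0053333^−60) = $878.37.
Total outlay = 55 × $878.37 = $48,310.35.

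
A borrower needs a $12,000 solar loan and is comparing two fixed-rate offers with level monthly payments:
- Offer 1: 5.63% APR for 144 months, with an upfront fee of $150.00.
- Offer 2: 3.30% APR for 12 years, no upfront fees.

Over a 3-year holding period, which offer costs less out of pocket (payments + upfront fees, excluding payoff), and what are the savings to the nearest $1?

Offer 1: monthly rate = 5.63%/12 = 0.0046917; payment = 12,000 × 0.0046917 / (1 − (1+0.0046917)^−144) = $114.82.
Offer 2: at 3.30% the monthly rate is 0.0027500, so the payment is 12,000 × 0.0027500 / (1 − 1.0027500^−144) = $101.03.
Over 36 months: Offer 1 costs 36 × $114.82 + $150.00 = $4,283.52; Offer 2 costs 36 × $101.03 = $3,637.08.
Offer 2 is cheaper by $4,283.52 − $3,637.08 = $646.44.

Offer 2 by $646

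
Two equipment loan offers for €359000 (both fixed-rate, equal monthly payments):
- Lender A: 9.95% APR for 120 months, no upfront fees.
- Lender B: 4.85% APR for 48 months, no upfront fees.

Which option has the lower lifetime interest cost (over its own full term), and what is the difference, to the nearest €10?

Lender A: at 9.95% the monthly rate is 0.0082917, so the payment is 359,000 × 0.0082917 / (1 − 1.0082917^−120) = €4,734.28.
Total interest on Lender A = 120 × €4,734.28 − €359,000 = €209,113.60.
Lender B: at 4.85% the monthly rate is 0.0040417, so the payment is 359,000 × 0.0040417 / (1 − 1.0040417^−48) = €8,243.15.
Total interest on Lender B = 48 × €8,243.15 − €359,000 = €36,671.20.
Lender B is lower by €172,442.40.

Lender B by €172,440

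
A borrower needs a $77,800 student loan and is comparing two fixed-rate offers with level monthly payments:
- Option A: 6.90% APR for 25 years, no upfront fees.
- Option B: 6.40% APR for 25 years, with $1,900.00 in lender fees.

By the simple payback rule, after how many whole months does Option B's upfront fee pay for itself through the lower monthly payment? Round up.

Option A: at 6.90% the monthly rate is 0.0057500, so the payment is 77,800 × 0.0057500 / (1 − 1.0057500^−300) = $544.92.
Option B: at 6.40% the monthly rate is 0.0053333, so the payment is 77,800 × 0.0053333 / (1 − 1.0053333^−300) = $520.46.
Monthly savings = $544.92 − $520.46 = $24.46.
Break-even = $1,900.00 / $24.46 = 77.68 → 78 months.

78 months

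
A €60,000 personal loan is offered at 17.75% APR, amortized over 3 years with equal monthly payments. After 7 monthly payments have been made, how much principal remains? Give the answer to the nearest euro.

€50,675

With monthly rate i = 17.75%/12 = 0.0147917, the balance after k of n payments is P · [(1+i)^n − (1+i)^k] / [(1+i)^n − 1].
(1+0.0147917)^36 = 1.69655569 and (1+0.0147917)^7 = 1.10825129, so the balance is 60,000 × (1.69655569 − 1.10825129) / (1.69655569 − 1) = €50,675.44.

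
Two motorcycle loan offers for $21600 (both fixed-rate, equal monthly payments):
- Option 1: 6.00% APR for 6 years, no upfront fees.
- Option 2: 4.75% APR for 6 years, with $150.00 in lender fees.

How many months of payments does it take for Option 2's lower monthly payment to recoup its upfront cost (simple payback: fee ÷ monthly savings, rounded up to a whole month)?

Option 1: at 6.00% the monthly rate is 0.0050000, so the payment is 21,600 × 0.0050000 / (1 − 1.0050000^−72) = $357.97.
Option 2: at 4.75% the monthly rate is 0.0039583, so the payment is 21,600 × 0.0039583 / (1 − 1.0039583^−72) = $345.37.
Monthly savings = $357.97 − $345.37 = $12.60.
Break-even = $150.00 / $12.60 = 11.90 → 12 months.

12 months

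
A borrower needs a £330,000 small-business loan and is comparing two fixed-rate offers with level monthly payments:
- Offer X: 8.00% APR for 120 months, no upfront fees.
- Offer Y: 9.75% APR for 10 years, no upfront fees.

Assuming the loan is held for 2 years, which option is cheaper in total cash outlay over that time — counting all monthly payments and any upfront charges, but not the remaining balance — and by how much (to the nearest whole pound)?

Offer X by £7,479

Offer X: monthly rate = 8%/12 = 0.0066667; payment = 330,000 × 0.0066667 / (1 − (1+0.0066667)^−120) = £4,003.81.
Offer Y: monthly rate = 9.75%/12 = 0.0081250; payment = 330,000 × 0.0081250 / (1 − (1+0.0081250)^−120) = £4,315.42.
Over 24 months: Offer X costs 24 × £4,003.81 = £96,091.44; Offer Y costs 24 × £4,315.42 = £103,570.08.
Offer X is cheaper by £103,570.08 − £96,091.44 = £7,478.64.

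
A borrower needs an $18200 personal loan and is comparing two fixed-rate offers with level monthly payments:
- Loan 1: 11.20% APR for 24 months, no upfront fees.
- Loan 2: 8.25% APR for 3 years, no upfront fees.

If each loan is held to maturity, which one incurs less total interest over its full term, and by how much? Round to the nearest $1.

Loan 1 by $208

Loan 1: at 11.20% the monthly rate is 0.0093333, so the payment is 18,200 × 0.0093333 / (1 − 1.0093333^−24) = $849.95.
Total interest on Loan 1 = 24 × $849.95 − $18,200 = $2,198.80.
Loan 2: at 8.25% the monthly rate is 0.0068750, so the payment is 18,200 × 0.0068750 / (1 − 1.0068750^−36) = $572.42.
Total interest on Loan 2 = 36 × $572.42 − $18,200 = $2,407.12.
Loan 1 is lower by $208.32.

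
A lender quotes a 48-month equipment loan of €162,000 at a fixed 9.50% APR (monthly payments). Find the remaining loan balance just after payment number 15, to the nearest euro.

With monthly rate i = 9.5%/12 = 0.0079167, the balance after k of n payments is P · [(1+i)^n − (1+i)^k] / [(1+i)^n − 1].
(1+0.0079167)^48 = 1.46009825 and (1+0.0079167)^15 = 1.12556194, so the balance is 162,000 × (1.46009825 − 1.12556194) / (1.46009825 − 1) = €117,789.80.

€117,790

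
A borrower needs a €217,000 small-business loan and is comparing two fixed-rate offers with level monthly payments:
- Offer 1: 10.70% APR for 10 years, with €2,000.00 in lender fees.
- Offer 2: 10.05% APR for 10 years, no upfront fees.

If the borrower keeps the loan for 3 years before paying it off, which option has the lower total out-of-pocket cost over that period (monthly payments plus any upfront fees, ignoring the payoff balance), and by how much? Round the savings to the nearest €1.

Offer 2 by €4,835

Offer 1: at 10.70% the monthly rate is 0.0089167, so the payment is 217,000 × 0.0089167 / (1 − 1.0089167^−120) = €2,952.44.
Offer 2: monthly rate = 10.05%/12 = 0.0083750; payment = 217,000 × 0.0083750 / (1 − (1+0.0083750)^−120) = €2,873.68.
Over 36 months: Offer 1 costs 36 × €2,952.44 + €2,000.00 = €108,287.84; Offer 2 costs 36 × €2,873.68 = €103,452.48.
Offer 2 is cheaper by €108,287.84 − €103,452.48 = €4,835.36.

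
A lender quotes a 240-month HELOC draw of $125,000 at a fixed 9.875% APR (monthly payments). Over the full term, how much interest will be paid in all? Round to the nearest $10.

$162,030

Monthly rate = 9.875%/12 = 0.0082292; payment = 125,000 × 0.0082292 / (1 − (1+0.0082292)^−240) = $1,195.94.
Total paid = 240 × $1,195.94 = $287,025.60; interest = $287,025.60 − $125,000 = $162,025.60.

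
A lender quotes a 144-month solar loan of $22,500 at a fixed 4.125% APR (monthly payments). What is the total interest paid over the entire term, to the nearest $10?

$6,060

Monthly rate = 4.125%/12 = 0.0034375; payment = 22,500 × 0.0034375 / (1 − (1+0.0034375)^−144) = $198.36.
Total paid = 144 × $198.36 = $28,563.84; interest = $28,563.84 − $22,500 = $6,063.84.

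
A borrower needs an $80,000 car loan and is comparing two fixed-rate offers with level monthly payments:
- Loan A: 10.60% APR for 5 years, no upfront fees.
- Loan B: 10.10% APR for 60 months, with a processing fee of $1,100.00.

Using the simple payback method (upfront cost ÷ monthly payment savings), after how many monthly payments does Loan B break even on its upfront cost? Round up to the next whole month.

Loan A: at 10.60% the monthly rate is 0.0088333, so the payment is 80,000 × 0.0088333 / (1 − 1.0088333^−60) = $1,723.48.
Loan B: monthly rate = 10.1%/12 = 0.0084167; payment = 80,000 × 0.0084167 / (1 − (1+0.0084167)^−60) = $1,703.70.
Monthly savings = $1,723.48 − $1,703.70 = $19.78.
Break-even = $1,100.00 / $19.78 = 55.61 → 56 months.

56 months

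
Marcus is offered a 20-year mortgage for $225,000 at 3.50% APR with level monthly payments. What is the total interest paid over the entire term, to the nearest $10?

Monthly rate = 3.5%/12 = 0.0029167; payment = 225,000 × 0.0029167 / (1 − (1+0.0029167)^−240) = $1,304.91.
Total paid = 240 × $1,304.91 = $313,178.40; interest = $313,178.40 − $225,000 = $88,178.40.

$88,180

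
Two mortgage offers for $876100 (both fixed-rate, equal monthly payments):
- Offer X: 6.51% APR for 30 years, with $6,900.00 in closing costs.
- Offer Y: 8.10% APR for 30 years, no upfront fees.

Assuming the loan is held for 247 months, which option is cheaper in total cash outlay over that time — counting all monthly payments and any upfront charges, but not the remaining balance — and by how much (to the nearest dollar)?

Offer X by $226,856

Offer X: monthly rate = 6.51%/12 = 0.0054250; payment = 876,100 × 0.0054250 / (1 − (1+0.0054250)^−360) = $5,543.31.
Offer Y: monthly rate = 8.1%/12 = 0.0067500; payment = 876,100 × 0.0067500 / (1 − (1+0.0067500)^−360) = $6,489.69.
Over 247 months: Offer X costs 247 × $5,543.31 + $6,900.00 = $1,376,097.57; Offer Y costs 247 × $6,489.69 = $1,602,953.43.
Offer X is cheaper by $1,602,953.43 − $1,376,097.57 = $226,855.86.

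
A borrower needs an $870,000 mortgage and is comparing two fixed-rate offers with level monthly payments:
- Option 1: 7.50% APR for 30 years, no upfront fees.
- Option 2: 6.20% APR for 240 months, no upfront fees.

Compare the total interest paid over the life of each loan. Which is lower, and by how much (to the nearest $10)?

Option 1: at 7.50% the monthly rate is 0.0062500, so the payment is 870,000 × 0.0062500 / (1 − 1.0062500^−360) = $6,083.17.
Total interest on Option 1 = 360 × $6,083.17 − $870,000 = $1,319,941.20.
Option 2: monthly rate = 6.2%/12 = 0.0051667; payment = 870,000 × 0.0051667 / (1 − (1+0.0051667)^−240) = $6,333.75.
Total interest on Option 2 = 240 × $6,333.75 − $870,000 = $650,100.00.
Option 2 is lower by $669,841.20.

Option 2 by $669,840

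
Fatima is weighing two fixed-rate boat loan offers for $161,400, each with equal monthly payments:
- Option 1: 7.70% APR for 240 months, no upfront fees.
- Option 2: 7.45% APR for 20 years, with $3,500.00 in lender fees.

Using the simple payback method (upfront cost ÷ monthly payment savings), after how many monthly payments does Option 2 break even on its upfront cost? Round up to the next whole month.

142 months

Option 1: at 7.70% the monthly rate is 0.0064167, so the payment is 161,400 × 0.0064167 / (1 − 1.0064167^−240) = $1,320.04.
Option 2: monthly rate = 7.45%/12 = 0.0062083; payment = 161,400 × 0.0062083 / (1 − (1+0.0062083)^−240) = $1,295.30.
Monthly savings = $1,320.04 − $1,295.30 = $24.74.
Break-even = $3,500.00 / $24.74 = 141.47 → 142 months.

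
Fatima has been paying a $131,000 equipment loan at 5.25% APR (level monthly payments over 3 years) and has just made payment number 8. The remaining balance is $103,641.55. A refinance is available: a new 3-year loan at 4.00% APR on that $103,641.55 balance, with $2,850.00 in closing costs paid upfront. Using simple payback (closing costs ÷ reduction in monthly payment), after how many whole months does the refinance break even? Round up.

4 months

Current payment = 131,000 × 5.25%/12 / (1 − (1+0.0043750)^−36) = $3,940.91.
Refinanced payment = 103,641.55 × 0.0033333 / (1 − (1+0.0033333)^−36) = $3,059.91.
Monthly savings = $3,940.91 − $3,059.91 = $881.00.
Break-even = $2,850.00 / $881.00 = 3.23 → 4 months.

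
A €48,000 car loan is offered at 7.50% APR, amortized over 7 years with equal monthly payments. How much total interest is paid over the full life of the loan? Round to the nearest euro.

Monthly rate = 7.5%/12 = 0.0062500; payment = 48,000 × 0.0062500 / (1 − (1+0.0062500)^−84) = €736.24.
Total paid = 84 × €736.24 = €61,844.16; interest = €61,844.16 − €48,000 = €13,844.16.

€13,844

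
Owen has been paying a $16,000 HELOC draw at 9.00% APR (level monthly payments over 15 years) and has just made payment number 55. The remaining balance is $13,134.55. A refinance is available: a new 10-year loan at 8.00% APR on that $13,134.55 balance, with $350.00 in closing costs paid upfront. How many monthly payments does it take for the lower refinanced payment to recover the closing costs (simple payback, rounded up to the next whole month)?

120 months

Current payment = 16,000 × 9%/12 / (1 − (1+0.0075000)^−180) = $162.28.
Refinanced payment = 13,134.55 × 0.0066667 / (1 − (1+0.0066667)^−120) = $159.36.
Monthly savings = $162.28 − $159.36 = $2.92.
Break-even = $350.00 / $2.92 = 119.86 → 120 months.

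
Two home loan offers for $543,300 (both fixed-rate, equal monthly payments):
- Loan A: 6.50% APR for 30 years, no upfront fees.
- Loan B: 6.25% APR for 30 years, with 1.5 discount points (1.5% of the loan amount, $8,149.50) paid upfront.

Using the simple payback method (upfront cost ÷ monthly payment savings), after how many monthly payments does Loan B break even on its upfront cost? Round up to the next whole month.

Loan A: at 6.50% the monthly rate is 0.0054167, so the payment is 543,300 × 0.0054167 / (1 − 1.0054167^−360) = $3,434.03.
Loan B: at 6.25% the monthly rate is 0.0052083, so the payment is 543,300 × 0.0052083 / (1 − 1.0052083^−360) = $3,345.19.
Monthly savings = $3,434.03 − $3,345.19 = $88.84.
Break-even = $8,149.50 / $88.84 = 91.73 → 92 months.

92 months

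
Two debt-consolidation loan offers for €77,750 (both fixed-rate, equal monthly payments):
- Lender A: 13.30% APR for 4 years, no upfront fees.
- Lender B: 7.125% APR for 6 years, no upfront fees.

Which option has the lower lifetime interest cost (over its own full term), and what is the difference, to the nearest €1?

Lender B by €4,900

Lender A: monthly rate = 13.3%/12 = 0.0110833; payment = 77,750 × 0.0110833 / (1 − (1+0.0110833)^−48) = €2,097.43.
Total interest on Lender A = 48 × €2,097.43 − €77,750 = €22,926.64.
Lender B: monthly rate = 7.125%/12 = 0.0059375; payment = 77,750 × 0.0059375 / (1 − (1+0.0059375)^−72) = €1,330.23.
Total interest on Lender B = 72 × €1,330.23 − €77,750 = €18,026.56.
Lender B is lower by €4,900.08.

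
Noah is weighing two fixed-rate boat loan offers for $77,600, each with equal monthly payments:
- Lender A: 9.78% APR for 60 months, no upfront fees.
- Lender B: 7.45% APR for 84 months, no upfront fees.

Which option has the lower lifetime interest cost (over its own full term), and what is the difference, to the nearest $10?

Lender A: at 9.78% the monthly rate is 0.0081500, so the payment is 77,600 × 0.0081500 / (1 − 1.0081500^−60) = $1,640.38.
Total interest on Lender A = 60 × $1,640.38 − $77,600 = $20,822.80.
Lender B: monthly rate = 7.45%/12 = 0.0062083; payment = 77,600 × 0.0062083 / (1 − (1+0.0062083)^−84) = $1,188.34.
Total interest on Lender B = 84 × $1,188.34 − $77,600 = $22,220.56.
Lender A is lower by $1,397.76.

Lender A by $1,400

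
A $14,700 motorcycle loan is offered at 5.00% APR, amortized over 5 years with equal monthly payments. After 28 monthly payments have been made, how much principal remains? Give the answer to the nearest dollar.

$8,295

With monthly rate i = 5%/12 = 0.0041667, the balance after k of n payments is P · [(1+i)^n − (1+i)^k] / [(1+i)^n − 1].
(1+0.0041667)^60 = 1.28335868 and (1+0.0041667)^28 = 1.12347244, so the balance is 14,700 × (1.28335868 − 1.12347244) / (1.28335868 − 1) = $8,294.53.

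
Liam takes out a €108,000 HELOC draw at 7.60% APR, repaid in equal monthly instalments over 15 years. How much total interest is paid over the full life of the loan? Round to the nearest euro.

At 7.60% the monthly rate is 0.0063333, so the payment is 108,000 × 0.0063333 / (1 − 1.0063333^−180) = €1,007.32.
Total paid = 180 × €1,007.32 = €181,317.60; interest = €181,317.60 − €108,000 = €73,317.60.

€73,318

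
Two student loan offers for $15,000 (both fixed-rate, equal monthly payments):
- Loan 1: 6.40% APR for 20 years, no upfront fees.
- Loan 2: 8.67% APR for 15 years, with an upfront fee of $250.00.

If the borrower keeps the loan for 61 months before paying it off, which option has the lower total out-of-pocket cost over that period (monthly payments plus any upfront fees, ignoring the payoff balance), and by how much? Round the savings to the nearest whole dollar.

Loan 1 by $2,584

Loan 1: monthly rate = 6.4%/12 = 0.0053333; payment = 15,000 × 0.0053333 / (1 − (1+0.0053333)^−240) = $110.95.
Loan 2: at 8.67% the monthly rate is 0.0072250, so the payment is 15,000 × 0.0072250 / (1 − 1.0072250^−180) = $149.21.
Over 61 months: Loan 1 costs 61 × $110.95 = $6,767.95; Loan 2 costs 61 × $149.21 + $250.00 = $9,351.81.
Loan 1 is cheaper by $9,351.81 − $6,767.95 = $2,583.86.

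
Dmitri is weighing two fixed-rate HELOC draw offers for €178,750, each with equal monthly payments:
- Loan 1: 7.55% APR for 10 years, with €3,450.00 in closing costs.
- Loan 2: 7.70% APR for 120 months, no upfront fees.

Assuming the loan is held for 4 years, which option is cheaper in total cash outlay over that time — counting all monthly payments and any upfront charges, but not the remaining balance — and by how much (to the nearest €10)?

Loan 1: at 7.55% the monthly rate is 0.0062917, so the payment is 178,750 × 0.0062917 / (1 − 1.0062917^−120) = €2,126.46.
Loan 2: at 7.70% the monthly rate is 0.0064167, so the payment is 178,750 × 0.0064167 / (1 − 1.0064167^−120) = €2,140.50.
Over 48 months: Loan 1 costs 48 × €2,126.46 + €3,450.00 = €105,520.08; Loan 2 costs 48 × €2,140.50 = €102,744.00.
Loan 2 is cheaper by €105,520.08 − €102,744.00 = €2,776.08.

Loan 2 by €2,780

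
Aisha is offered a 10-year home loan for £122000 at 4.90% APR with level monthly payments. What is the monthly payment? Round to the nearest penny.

£1,288.04

Monthly rate = 4.9%/12 = 0.0040833; payment = 122,000 × 0.0040833 / (1 − (1+0.0040833)^−120) = £1,288.04.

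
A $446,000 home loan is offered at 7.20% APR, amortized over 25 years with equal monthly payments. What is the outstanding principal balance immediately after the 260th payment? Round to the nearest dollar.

With monthly rate i = 7.2%/12 = 0.0060000, the balance after k of n payments is P · [(1+i)^n − (1+i)^k] / [(1+i)^n − 1].
(1+0.0060000)^300 = 6.01719680 and (1+0.0060000)^260 = 4.73669027, so the balance is 446,000 × (6.01719680 − 4.73669027) / (6.01719680 − 1) = $113,829.68.

$113,830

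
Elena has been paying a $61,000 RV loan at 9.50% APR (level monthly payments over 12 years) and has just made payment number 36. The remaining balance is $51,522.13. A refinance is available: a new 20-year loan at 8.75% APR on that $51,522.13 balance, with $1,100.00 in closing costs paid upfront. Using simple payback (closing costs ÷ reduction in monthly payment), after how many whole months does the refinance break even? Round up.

Current payment = 61,000 × 9.5%/12 / (1 − (1+0.0079167)^−144) = $711.49.
Refinanced payment = 51,522.13 × 0.0072917 / (1 − (1+0.0072917)^−240) = $455.31.
Monthly savings = $711.49 − $455.31 = $256.18.
Break-even = $1,100.00 / $256.18 = 4.29 → 5 months.

5 months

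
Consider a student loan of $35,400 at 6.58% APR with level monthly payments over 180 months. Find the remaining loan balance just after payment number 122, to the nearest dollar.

$15,362

With monthly rate i = 6.58%/12 = 0.0054833, the balance after k of n payments is P · [(1+i)^n − (1+i)^k] / [(1+i)^n − 1].
(1+0.0054833)^180 = 2.67594831 and (1+0.0054833)^122 = 1.94865475, so the balance is 35,400 × (2.67594831 − 1.94865475) / (2.67594831 − 1) = $15,362.16.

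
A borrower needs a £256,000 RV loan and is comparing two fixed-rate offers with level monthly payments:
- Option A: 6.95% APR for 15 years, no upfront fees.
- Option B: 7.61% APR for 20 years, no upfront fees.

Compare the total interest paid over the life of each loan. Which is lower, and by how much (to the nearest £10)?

Option A by £86,200

Option A: monthly rate = 6.95%/12 = 0.0057917; payment = 256,000 × 0.0057917 / (1 − (1+0.0057917)^−180) = £2,293.85.
Total interest on Option A = 180 × £2,293.85 − £256,000 = £156,893.00.
Option B: at 7.61% the monthly rate is 0.0063417, so the payment is 256,000 × 0.0063417 / (1 − 1.0063417^−240) = £2,079.57.
Total interest on Option B = 240 × £2,079.57 − £256,000 = £243,096.80.
Option A is lower by £86,203.80.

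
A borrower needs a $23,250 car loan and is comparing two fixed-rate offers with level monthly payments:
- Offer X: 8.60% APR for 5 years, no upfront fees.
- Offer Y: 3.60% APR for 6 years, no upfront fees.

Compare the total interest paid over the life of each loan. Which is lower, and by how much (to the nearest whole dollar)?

Offer X: at 8.60% the monthly rate is 0.0071667, so the payment is 23,250 × 0.0071667 / (1 − 1.0071667^−60) = $478.13.
Total interest on Offer X = 60 × $478.13 − $23,250 = $5,437.80.
Offer Y: monthly rate = 3.6%/12 = 0.0030000; payment = 23,250 × 0.0030000 / (1 − (1+0.0030000)^−72) = $359.53.
Total interest on Offer Y = 72 × $359.53 − $23,250 = $2,636.16.
Offer Y is lower by $2,801.64.

Offer Y by $2,802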